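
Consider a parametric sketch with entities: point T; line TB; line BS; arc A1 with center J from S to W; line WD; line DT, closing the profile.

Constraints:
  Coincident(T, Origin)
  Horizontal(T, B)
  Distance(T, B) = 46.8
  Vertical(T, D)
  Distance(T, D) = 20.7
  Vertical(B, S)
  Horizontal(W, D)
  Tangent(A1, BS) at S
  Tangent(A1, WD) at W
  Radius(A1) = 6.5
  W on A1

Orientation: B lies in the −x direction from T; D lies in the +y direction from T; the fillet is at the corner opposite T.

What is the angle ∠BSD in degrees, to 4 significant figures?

97.91°

T is at the origin; TB is horizontal with |TB| = 46.8 and B on the −x side, so B = (-46.80, 0.000). TD is vertical with |TD| = 20.7 and D on the +y side, so D = (0.000, 20.70). The virtual corner opposite T is at (-46.80, 20.70). A1 meets BS tangentially, so JS is at right angles to BS and since A1 is tangent to WD there, JW ⟂ WD, with radius 6.5, so the center J sits 6.5 in from both sides at J = (-40.30, 14.20). That places the tangent points at S = (-46.80, 14.20) on BS and W = (-40.30, 20.70) on WD. Then cos ∠BSD = SB·SD / (|SB||SD|), giving 97.91°.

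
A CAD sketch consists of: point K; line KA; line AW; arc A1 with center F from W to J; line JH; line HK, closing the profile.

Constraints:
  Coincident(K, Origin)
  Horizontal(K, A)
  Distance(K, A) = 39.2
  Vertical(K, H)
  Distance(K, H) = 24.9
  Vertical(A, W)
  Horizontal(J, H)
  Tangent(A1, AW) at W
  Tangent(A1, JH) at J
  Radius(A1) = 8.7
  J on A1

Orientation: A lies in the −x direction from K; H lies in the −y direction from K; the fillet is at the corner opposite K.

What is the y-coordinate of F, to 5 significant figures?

-16.200

K and H share the same x with |KH| = 24.9 and H on the −y side, so H = (0.0000, -24.900). The virtual corner opposite K is at (-39.200, -24.900). Since A1 is tangent to AW there, FW ⟂ AW and tangency of A1 to JH means the radius FJ is perpendicular to JH, with radius 8.7, so the center F sits 8.7 in from both sides at F = (-30.500, -16.200). So F.y = -16.200.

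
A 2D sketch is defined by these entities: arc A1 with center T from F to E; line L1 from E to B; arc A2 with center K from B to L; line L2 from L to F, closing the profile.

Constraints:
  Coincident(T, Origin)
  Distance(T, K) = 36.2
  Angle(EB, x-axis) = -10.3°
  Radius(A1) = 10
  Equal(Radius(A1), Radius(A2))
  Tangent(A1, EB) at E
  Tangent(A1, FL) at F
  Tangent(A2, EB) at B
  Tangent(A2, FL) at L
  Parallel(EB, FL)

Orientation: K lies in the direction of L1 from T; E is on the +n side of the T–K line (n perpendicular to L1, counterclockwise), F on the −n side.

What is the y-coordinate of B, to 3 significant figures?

3.37

The slot axis is L1's direction at -10.3°, so u = (cos -10.3°, sin -10.3°) = (0.984, -0.179) and n = (−sin -10.3°, cos -10.3°) = (0.179, 0.984). T is at the origin and K lies 36.2 along u from T, so K = 36.2·u = (35.6, -6.47). Tangency of A1 to both parallel lines with radius 10.0 puts E and F at T ± 10.0·n: E = (1.79, 9.84), F = (-1.79, -9.84). Equal radii place B and L the same way about K: B = K + 10.0·n = (37.4, 3.37), L = K − 10.0·n = (33.8, -16.3). So B.y = 3.37.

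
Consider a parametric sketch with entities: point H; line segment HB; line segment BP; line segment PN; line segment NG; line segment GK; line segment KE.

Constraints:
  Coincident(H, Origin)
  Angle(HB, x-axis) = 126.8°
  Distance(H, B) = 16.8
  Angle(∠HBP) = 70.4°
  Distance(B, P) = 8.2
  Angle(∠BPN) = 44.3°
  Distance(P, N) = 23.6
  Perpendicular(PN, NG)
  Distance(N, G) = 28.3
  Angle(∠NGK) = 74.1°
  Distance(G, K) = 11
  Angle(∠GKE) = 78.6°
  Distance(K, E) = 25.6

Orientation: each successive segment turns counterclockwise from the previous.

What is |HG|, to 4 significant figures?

39.32

H is at the origin; HB runs at 126.8° with length 16.8, so B = (-10.06, 13.45). ∠HBP = 70.4° gives BP at -123.6° from the x-axis; with |BP| = 8.2, P = (-14.60, 6.622). ∠BPN = 44.3° gives PN at 12.10° from the x-axis; with |PN| = 23.6, N = (8.474, 11.57). The perpendicularity gives NG at right angles to PN, so NG runs at 102.1°; with |NG| = 28.3, G = (2.542, 39.24). Then |HG| = |G − H| = 39.32.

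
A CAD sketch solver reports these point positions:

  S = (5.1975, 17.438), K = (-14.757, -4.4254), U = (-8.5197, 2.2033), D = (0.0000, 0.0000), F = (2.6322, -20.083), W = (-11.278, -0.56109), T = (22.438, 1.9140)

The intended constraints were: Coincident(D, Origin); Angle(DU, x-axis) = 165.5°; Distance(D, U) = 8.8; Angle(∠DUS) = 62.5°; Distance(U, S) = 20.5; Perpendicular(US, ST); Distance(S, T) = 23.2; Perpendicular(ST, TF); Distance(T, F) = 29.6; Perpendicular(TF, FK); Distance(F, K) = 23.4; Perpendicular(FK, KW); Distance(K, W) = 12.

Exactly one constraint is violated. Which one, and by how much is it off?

Distance(K, W) = 12 — off by 6.80.

D = (0.00, 0.00) ✓; DU at 165.5° ✓; |DU| = 8.800 ✓; ∠DUS = 62.50° ✓; |US| = 20.50 ✓; ∠(US, ST) = 90.00° ✓; |ST| = 23.20 ✓; ∠(ST, TF) = 90.00° ✓; |TF| = 29.60 ✓; ∠(TF, FK) = 90.00° ✓; |FK| = 23.40 ✓; ∠(FK, KW) = 90.00° ✓; |KW| = 5.200 ✗.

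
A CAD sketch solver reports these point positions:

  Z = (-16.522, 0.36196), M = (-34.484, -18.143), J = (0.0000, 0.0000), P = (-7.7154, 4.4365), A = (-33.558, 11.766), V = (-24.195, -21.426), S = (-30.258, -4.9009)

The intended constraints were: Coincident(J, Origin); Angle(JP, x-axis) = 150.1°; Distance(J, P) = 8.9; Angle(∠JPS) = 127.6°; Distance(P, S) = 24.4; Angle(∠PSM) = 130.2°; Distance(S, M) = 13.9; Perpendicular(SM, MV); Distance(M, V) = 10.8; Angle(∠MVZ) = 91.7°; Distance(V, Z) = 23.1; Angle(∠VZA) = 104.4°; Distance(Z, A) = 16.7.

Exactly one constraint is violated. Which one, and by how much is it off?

Distance(Z, A) = 16.7 — off by 3.80.

J = (0.00, 0.00) ✓; JP at 150.1° ✓; |JP| = 8.900 ✓; ∠JPS = 127.6° ✓; |PS| = 24.40 ✓; ∠PSM = 130.2° ✓; |SM| = 13.90 ✓; ∠(SM, MV) = 90.00° ✓; |MV| = 10.80 ✓; ∠MVZ = 91.70° ✓; |VZ| = 23.10 ✓; ∠VZA = 104.4° ✓; |ZA| = 20.50 ✗.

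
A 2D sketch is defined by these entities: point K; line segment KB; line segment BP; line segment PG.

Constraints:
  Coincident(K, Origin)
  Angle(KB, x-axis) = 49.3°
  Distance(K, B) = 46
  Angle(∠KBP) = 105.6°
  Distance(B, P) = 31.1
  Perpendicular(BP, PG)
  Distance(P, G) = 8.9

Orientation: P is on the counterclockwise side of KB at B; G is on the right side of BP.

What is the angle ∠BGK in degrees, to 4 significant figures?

34.78°

∠KBP = 105.6°, so BP runs at 49.3° + (180° − 105.6°) = 123.7° from the x-axis; with |BP| = 31.1, P = B + 31.1·(cos 123.7°, sin 123.7°) = (12.74, 60.75). BP ⟂ PG; with |PG| = 8.9 on the right of BP, G = P + 8.9·(0.8320, 0.5548) = (20.15, 65.69). Then cos ∠BGK = GB·GK / (|GB||GK|), giving 34.78°.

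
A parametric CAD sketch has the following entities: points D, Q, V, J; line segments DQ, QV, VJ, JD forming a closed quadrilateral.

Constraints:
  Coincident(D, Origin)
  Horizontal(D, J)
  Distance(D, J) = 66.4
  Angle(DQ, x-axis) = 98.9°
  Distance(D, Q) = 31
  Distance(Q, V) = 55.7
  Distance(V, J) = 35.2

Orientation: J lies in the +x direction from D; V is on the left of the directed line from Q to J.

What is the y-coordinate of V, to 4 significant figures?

31.60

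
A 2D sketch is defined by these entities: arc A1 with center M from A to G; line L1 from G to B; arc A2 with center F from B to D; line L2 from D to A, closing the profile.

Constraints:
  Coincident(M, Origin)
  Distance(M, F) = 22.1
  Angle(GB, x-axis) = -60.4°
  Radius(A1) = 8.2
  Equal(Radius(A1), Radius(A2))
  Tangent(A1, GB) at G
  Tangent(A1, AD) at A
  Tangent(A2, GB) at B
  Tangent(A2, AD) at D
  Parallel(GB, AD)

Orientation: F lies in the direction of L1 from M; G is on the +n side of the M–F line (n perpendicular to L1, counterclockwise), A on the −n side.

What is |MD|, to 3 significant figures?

23.6

The slot axis is L1's direction at -60.4°, so u = (cos -60.4°, sin -60.4°) = (0.494, -0.869) and n = (−sin -60.4°, cos -60.4°) = (0.869, 0.494). M is at the origin and F lies 22.1 along u from M, so F = 22.1·u = (10.9, -19.2). Tangency of A1 to both parallel lines with radius 8.2 puts G and A at M ± 8.2·n: G = (7.13, 4.05), A = (-7.13, -4.05). Equal radii place B and D the same way about F: B = F + 8.2·n = (18.0, -15.2), D = F − 8.2·n = (3.79, -23.3). Then |MD| = |D − M| = 23.6.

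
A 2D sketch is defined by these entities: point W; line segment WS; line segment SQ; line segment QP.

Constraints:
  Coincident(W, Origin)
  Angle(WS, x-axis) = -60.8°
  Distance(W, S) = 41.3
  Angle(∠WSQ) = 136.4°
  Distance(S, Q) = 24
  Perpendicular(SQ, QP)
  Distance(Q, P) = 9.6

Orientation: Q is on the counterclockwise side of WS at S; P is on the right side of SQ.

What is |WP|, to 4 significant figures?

66.00

∠WSQ = 136.4°, so SQ runs at -60.8° + (180° − 136.4°) = -17.20° from the x-axis; with |SQ| = 24.0, Q = S + 24.0·(cos -17.20°, sin -17.20°) = (43.08, -43.15). The perpendicularity gives QP at right angles to SQ; with |QP| = 9.6 on the right of SQ, P = Q + 9.6·(-0.2957, -0.9553) = (40.24, -52.32). Then |WP| = |P − W| = 66.00.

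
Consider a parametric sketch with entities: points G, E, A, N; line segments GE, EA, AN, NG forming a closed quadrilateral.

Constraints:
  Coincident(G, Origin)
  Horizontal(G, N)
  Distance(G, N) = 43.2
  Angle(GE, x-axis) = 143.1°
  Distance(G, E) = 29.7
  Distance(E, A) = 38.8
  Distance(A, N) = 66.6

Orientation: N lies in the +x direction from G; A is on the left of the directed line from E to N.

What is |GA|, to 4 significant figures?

49.53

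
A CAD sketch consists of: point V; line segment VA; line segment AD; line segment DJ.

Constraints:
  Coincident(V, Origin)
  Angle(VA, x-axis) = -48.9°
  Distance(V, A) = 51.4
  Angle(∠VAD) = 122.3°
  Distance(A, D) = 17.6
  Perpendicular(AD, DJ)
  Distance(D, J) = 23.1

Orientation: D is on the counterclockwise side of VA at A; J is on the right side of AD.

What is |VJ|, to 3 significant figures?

80.4

∠VAD = 122.3°, so AD runs at -48.9° + (180° − 122.3°) = 8.80° from the x-axis; with |AD| = 17.6, D = A + 17.6·(cos 8.80°, sin 8.80°) = (51.2, -36.0). AD is perpendicular to DJ; with |DJ| = 23.1 on the right of AD, J = D + 23.1·(0.153, -0.988) = (54.7, -58.9). Then |VJ| = |J − V| = 80.4.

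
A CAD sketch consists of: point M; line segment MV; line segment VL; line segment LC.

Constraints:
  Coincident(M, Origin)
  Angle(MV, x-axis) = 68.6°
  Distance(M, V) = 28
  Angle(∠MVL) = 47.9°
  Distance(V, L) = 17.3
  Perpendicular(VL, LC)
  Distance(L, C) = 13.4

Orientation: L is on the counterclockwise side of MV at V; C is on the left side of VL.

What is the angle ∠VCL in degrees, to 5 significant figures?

52.240°

∠MVL = 47.9°, so VL runs at 68.6° + (180° − 47.9°) = 200.70° from the x-axis; with |VL| = 17.3, L = V + 17.3·(cos 200.70°, sin 200.70°) = (-5.9666, 19.954). VL is perpendicular to LC; with |LC| = 13.4 on the left of VL, C = L + 13.4·(0.35347, -0.93544) = (-1.2301, 7.4195). Then cos ∠VCL = CV·CL / (|CV||CL|), giving 52.240°.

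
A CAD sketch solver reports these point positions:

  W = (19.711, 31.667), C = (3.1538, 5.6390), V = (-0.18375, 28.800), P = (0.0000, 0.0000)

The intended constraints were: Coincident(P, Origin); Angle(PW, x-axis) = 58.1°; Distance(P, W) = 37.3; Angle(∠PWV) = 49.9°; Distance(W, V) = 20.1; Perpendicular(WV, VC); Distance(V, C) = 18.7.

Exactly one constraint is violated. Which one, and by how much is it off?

Distance(V, C) = 18.7 — off by 4.70.

P = (0.00, 0.00) ✓; PW at 58.10° ✓; |PW| = 37.30 ✓; ∠PWV = 49.90° ✓; |WV| = 20.10 ✓; ∠(WV, VC) = 90.00° ✓; |VC| = 23.40 ✗.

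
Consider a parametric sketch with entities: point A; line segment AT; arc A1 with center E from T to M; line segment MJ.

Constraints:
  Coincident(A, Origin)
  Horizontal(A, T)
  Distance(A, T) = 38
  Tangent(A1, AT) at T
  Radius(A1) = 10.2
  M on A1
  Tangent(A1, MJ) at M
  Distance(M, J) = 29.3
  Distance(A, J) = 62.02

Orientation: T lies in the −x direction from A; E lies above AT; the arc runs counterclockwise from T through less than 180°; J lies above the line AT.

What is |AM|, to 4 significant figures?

34.09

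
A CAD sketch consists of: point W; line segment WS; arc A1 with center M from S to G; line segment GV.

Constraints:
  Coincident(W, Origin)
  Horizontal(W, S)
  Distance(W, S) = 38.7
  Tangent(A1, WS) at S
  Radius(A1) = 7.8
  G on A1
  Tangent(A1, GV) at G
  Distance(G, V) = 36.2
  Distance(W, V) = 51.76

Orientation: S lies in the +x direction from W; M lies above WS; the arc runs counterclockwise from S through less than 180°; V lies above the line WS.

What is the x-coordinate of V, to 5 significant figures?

28.298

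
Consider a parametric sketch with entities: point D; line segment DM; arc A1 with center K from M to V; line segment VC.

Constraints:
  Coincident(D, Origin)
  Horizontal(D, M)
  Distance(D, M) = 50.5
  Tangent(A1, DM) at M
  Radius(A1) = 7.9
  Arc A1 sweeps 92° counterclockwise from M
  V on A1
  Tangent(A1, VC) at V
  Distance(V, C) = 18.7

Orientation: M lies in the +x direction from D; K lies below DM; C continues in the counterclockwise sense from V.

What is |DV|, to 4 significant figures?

43.38

D is at the origin; D and M share the same y with |DM| = 50.5 and M on the +x side, so M = (50.50, 0.000). A1 meets DM tangentially, so KM is at right angles to DM, so K = M + (0, -7.9) = (50.50, -7.900). On A1, M sits at bearing 90° from K; a 92° counterclockwise sweep puts V at bearing 182°, so V = K + 7.9·(cos 182°, sin 182°) = (42.60, -8.176). Then |DV| = |V − D| = 43.38.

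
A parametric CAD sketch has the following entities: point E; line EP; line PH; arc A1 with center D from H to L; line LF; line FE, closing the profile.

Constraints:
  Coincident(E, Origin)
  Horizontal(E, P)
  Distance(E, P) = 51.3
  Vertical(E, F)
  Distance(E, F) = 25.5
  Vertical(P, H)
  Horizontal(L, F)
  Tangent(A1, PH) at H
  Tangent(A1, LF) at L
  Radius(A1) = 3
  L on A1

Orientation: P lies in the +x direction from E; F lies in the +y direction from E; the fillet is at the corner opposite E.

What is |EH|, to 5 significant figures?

56.017

The virtual corner opposite E is at (51.300, 25.500). Tangency of A1 to PH means the radius DH is perpendicular to PH and tangency of A1 to LF means the radius DL is perpendicular to LF, with radius 3.0, so the center D sits 3.0 in from both sides at D = (48.300, 22.500). That places the tangent points at H = (51.300, 22.500) on PH and L = (48.300, 25.500) on LF. Then |EH| = |H − E| = 56.017.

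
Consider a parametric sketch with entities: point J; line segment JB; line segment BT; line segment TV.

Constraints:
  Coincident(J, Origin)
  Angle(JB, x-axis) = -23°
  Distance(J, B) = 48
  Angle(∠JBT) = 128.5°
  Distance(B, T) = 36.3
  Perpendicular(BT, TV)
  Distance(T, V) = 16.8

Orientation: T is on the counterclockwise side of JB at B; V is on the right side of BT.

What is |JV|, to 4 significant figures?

85.65

J is at the origin; JB runs at -23.0° with length 48.0, so B = 48.0·(cos -23.0°, sin -23.0°) = (44.18, -18.76). ∠JBT = 128.5°, so BT runs at -23.0° + (180° − 128.5°) = 28.50° from the x-axis; with |BT| = 36.3, T = B + 36.3·(cos 28.50°, sin 28.50°) = (76.09, -1.434). BT ⟂ TV; with |TV| = 16.8 on the right of BT, V = T + 16.8·(0.4772, -0.8788) = (84.10, -16.20). Then |JV| = |V − J| = 85.65.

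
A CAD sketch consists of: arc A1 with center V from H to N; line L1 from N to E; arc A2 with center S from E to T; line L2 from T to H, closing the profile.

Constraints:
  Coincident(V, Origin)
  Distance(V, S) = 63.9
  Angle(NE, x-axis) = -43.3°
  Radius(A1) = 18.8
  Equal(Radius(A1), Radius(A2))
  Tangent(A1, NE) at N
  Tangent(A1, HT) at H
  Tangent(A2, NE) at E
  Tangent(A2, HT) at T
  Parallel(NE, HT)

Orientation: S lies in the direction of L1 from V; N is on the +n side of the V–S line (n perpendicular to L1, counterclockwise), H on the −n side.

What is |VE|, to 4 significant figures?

66.61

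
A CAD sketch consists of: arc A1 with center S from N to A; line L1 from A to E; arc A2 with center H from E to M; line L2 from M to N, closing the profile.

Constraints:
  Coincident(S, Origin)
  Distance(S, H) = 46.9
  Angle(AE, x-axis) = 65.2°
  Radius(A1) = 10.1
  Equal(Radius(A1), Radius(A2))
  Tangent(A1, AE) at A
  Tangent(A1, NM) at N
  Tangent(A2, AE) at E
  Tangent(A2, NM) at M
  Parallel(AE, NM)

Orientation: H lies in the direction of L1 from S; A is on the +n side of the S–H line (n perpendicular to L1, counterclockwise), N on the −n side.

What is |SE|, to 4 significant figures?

47.98

Tangency of A1 to both parallel lines with radius 10.1 puts A and N at S ± 10.1·n: A = (-9.169, 4.236), N = (9.169, -4.236). Equal radii place E and M the same way about H: E = H + 10.1·n = (10.50, 46.81), M = H − 10.1·n = (28.84, 38.34). Then |SE| = |E − S| = 47.98.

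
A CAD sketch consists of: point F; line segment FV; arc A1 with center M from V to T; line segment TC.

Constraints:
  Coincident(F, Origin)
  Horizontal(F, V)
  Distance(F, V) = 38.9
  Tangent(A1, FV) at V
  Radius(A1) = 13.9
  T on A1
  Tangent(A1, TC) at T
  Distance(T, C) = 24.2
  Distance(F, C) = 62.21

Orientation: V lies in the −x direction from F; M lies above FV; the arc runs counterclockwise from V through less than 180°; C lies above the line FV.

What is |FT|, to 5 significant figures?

38.039

F is at the origin; FV is horizontal with |FV| = 38.9 and V on the −x side, so V = (-38.900, 0.0000). Tangency of A1 to FV means the radius MV is perpendicular to FV, so M = V + (0, 13.9) = (-38.900, 13.900). Since MT ⟂ TC (tangency), |MC| = √(13.9² + 24.2²) = 27.908 regardless of where T sits on A1. So C lies on both circle(F, 62.21) and circle(M, 27.908); the above-FV intersection is C = (-47.176, 40.553). T is the foot of the tangent from C: T = (-29.442, 24.086).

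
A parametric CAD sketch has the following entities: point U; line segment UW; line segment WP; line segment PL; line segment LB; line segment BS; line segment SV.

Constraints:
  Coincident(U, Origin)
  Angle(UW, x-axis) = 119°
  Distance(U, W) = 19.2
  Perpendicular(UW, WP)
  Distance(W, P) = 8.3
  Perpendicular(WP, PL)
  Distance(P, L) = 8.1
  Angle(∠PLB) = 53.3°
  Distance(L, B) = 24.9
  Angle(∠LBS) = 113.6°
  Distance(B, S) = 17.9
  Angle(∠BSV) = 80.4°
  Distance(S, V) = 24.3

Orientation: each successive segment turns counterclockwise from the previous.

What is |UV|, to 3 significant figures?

37.1

U is at the origin; UW runs at 119.0° with length 19.2, so W = (-9.31, 16.8). UW is perpendicular to WP, so WP runs at -151°; with |WP| = 8.3, P = (-16.6, 12.8). WP ⟂ PL, so PL runs at -61.0°; with |PL| = 8.1, L = (-12.6, 5.68). ∠PLB = 53.3° gives LB at 65.7° from the x-axis; with |LB| = 24.9, B = (-2.39, 28.4). ∠LBS = 113.6° gives BS at 132° from the x-axis; with |BS| = 17.9, S = (-14.4, 41.7). ∠BSV = 80.4° gives SV at -128° from the x-axis; with |SV| = 24.3, V = (-29.5, 22.6). Then |UV| = |V − U| = 37.1.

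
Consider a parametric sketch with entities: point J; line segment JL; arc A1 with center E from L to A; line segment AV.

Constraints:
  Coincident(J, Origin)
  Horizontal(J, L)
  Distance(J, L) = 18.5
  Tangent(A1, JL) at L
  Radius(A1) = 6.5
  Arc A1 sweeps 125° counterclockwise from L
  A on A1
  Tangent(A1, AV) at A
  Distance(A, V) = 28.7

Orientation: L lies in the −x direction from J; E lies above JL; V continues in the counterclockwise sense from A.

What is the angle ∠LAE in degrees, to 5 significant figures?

27.500°

J is at the origin; JL is horizontal with |JL| = 18.5 and L on the −x side, so L = (-18.500, 0.0000). The tangent condition forces EL to be normal to JL, so E = L + (0, 6.5) = (-18.500, 6.5000). On A1, L sits at bearing -90° from E; a 125° counterclockwise sweep puts A at bearing 35°, so A = E + 6.5·(cos 35°, sin 35°) = (-13.176, 10.228). Then cos ∠LAE = AL·AE / (|AL||AE|), giving 27.500°.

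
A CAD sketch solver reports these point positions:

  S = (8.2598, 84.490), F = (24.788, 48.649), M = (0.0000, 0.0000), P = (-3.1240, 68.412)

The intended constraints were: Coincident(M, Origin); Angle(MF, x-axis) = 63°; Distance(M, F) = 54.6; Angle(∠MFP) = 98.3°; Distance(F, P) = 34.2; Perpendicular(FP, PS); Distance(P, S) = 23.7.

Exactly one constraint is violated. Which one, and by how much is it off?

Distance(P, S) = 23.7 — off by 4.00.

M = (0.00, 0.00) ✓; MF at 63.00° ✓; |MF| = 54.60 ✓; ∠MFP = 98.30° ✓; |FP| = 34.20 ✓; ∠(FP, PS) = 90.00° ✓; |PS| = 19.70 ✗.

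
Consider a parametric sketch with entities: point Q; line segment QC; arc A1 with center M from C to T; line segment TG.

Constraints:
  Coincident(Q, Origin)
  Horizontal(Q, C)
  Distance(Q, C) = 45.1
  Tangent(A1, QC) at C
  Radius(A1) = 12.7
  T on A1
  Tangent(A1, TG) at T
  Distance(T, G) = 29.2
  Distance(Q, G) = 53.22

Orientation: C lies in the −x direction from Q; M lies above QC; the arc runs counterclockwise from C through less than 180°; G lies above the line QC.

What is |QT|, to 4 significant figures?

34.84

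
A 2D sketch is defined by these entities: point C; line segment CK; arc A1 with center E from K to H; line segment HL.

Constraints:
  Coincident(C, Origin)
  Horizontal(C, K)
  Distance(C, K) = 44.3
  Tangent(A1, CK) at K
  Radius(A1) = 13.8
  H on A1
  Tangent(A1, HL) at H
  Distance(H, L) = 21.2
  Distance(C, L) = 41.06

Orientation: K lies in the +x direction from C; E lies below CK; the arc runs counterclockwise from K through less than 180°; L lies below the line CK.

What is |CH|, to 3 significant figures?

32.7

Checks: C.y = 0.00, K.y = 0.00 ✓; |EH| = 13.80 ✓; ∠(EH, HL) = 90.00° ✓; |HL| = 21.20 ✓; |CL| = 41.06 ✓.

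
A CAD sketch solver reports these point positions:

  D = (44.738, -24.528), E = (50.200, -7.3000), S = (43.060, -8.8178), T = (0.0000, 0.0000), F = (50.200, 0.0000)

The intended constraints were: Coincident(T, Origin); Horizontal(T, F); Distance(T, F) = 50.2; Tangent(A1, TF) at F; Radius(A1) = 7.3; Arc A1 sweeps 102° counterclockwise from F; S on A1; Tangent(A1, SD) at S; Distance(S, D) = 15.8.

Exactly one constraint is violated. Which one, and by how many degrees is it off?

Tangent(A1, SD) at S — off by 5.90°.

T = (0.00, 0.00) ✓; T.y = 0.00, F.y = 0.00 ✓; |TF| = 50.20 ✓; ∠(EF, FT) = 90.00° ✓; |EF| = 7.300 ✓; bearing(E→S) − bearing(E→F) = 102.0° ✓; |ES| = 7.300 ✓; ∠(ES, SD) = 95.90° ✗; |SD| = 15.80 ✓.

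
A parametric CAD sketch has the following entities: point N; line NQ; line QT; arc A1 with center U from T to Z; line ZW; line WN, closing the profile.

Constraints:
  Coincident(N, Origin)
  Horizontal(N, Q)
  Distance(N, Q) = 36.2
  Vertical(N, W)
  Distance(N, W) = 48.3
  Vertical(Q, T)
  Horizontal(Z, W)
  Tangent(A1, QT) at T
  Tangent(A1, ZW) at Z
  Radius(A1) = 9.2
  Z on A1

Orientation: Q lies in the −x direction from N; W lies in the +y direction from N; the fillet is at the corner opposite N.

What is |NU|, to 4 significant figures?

47.52

N is at the origin; NQ is horizontal with |NQ| = 36.2 and Q on the −x side, so Q = (-36.20, 0.000). NW is vertical with |NW| = 48.3 and W on the +y side, so W = (0.000, 48.30). The virtual corner opposite N is at (-36.20, 48.30). Since A1 is tangent to QT there, UT ⟂ QT and tangency of A1 to ZW means the radius UZ is perpendicular to ZW, with radius 9.2, so the center U sits 9.2 in from both sides at U = (-27.00, 39.10). Then |NU| = |U − N| = 47.52.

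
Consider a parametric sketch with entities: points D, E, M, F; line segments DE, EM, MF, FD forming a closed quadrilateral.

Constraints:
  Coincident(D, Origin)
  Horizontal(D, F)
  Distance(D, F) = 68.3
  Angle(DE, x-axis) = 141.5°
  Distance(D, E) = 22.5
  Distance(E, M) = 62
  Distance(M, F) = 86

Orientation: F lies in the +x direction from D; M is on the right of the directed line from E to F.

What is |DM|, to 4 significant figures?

46.67

D is at the origin; D and F share the same y with |DF| = 68.3 and F in +x, so F = (68.3, 0). DE runs at 141.5° with |DE| = 22.5, so E = (-17.61, 14.01). M is determined by |EM| = 62.0 and |MF| = 86.0 together: it lies at the intersection of circle(E, 62.0) and circle(F, 86.0). With |EF| = 87.04, the foot of the radical line on EF is 23.12 from E and the perpendicular offset is √(62.0² − 23.12²) = 57.53. Taking the right-of-EF solution: M = (-4.049, -46.49).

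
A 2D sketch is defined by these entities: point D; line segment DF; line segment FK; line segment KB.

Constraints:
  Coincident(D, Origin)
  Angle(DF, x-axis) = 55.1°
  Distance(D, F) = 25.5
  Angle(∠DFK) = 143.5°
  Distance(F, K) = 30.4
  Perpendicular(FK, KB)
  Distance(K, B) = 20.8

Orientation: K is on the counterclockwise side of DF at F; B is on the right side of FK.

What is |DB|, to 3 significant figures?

62.3

D is at the origin; DF runs at 55.1° with length 25.5, so F = 25.5·(cos 55.1°, sin 55.1°) = (14.6, 20.9). ∠DFK = 143.5°, so FK runs at 55.1° + (180° − 143.5°) = 91.6° from the x-axis; with |FK| = 30.4, K = F + 30.4·(cos 91.6°, sin 91.6°) = (13.7, 51.3). FK ⟂ KB; with |KB| = 20.8 on the right of FK, B = K + 20.8·(1.00, 0.0279) = (34.5, 51.9). Then |DB| = |B − D| = 62.3.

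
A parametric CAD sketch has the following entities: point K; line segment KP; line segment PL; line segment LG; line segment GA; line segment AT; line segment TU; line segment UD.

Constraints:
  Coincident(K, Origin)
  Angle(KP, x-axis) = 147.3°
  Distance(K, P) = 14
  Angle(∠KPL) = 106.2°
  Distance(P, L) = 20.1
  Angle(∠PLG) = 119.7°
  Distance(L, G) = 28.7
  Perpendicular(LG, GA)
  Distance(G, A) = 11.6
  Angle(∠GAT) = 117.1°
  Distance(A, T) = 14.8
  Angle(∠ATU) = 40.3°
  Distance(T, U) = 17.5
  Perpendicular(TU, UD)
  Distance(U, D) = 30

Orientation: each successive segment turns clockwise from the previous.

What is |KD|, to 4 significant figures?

52.03

K is at the origin; KP runs at 147.3° with length 14.0, so P = (-11.78, 7.563). ∠KPL = 106.2° gives PL at 73.50° from the x-axis; with |PL| = 20.1, L = (-6.072, 26.84). ∠PLG = 119.7° gives LG at 13.20° from the x-axis; with |LG| = 28.7, G = (21.87, 33.39). The perpendicularity gives GA at right angles to LG, so GA runs at -76.80°; with |GA| = 11.6, A = (24.52, 22.10). ∠GAT = 117.1° gives AT at -139.7° from the x-axis; with |AT| = 14.8, T = (13.23, 12.52). ∠ATU = 40.3° gives TU at 80.60° from the x-axis; with |TU| = 17.5, U = (16.09, 29.79). TU is perpendicular to UD, so UD runs at -9.400°; with |UD| = 30.0, D = (45.69, 24.89). Then |KD| = |D − K| = 52.03.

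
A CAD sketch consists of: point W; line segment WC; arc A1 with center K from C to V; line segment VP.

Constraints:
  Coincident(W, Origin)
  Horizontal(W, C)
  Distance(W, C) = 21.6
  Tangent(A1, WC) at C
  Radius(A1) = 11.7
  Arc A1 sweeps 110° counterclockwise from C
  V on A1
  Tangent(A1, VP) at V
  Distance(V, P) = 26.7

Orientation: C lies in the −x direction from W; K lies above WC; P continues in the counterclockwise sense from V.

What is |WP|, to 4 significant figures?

45.32

W is at the origin; WC is horizontal with |WC| = 21.6 and C on the −x side, so C = (-21.60, 0.000). Since A1 is tangent to WC there, KC ⟂ WC, so K = C + (0, 11.7) = (-21.60, 11.70). On A1, C sits at bearing -90° from K; a 110° counterclockwise sweep puts V at bearing 20°, so V = K + 11.7·(cos 20°, sin 20°) = (-10.61, 15.70). The tangent condition forces KV to be normal to VP, so VP runs along (−sin 20°, cos 20°); with |VP| = 26.7, P = (-19.74, 40.79). Then |WP| = |P − W| = 45.32.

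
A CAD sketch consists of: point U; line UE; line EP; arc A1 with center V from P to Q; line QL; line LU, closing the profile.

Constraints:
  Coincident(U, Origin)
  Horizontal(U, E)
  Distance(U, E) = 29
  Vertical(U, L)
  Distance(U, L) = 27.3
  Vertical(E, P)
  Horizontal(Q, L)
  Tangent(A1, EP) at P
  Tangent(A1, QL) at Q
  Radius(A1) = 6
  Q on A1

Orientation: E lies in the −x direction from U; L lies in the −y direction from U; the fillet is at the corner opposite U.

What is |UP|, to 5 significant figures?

35.982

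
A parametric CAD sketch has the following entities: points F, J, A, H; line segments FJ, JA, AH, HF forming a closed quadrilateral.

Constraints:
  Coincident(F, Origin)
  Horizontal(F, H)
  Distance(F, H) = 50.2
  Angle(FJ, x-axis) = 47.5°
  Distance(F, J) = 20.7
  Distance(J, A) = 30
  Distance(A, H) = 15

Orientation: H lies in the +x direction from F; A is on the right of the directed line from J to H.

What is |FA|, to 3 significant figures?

36.4

F is at the origin; F and H share the same y with |FH| = 50.2 and H in +x, so H = (50.2, 0). FJ runs at 47.5° with |FJ| = 20.7, so J = (14.0, 15.3). A is determined by |JA| = 30.0 and |AH| = 15.0 together: it lies at the intersection of circle(J, 30.0) and circle(H, 15.0). With |JH| = 39.3, the foot of the radical line on JH is 28.2 from J and the perpendicular offset is √(30.0² − 28.2²) = 10.1. Taking the right-of-JH solution: A = (36.1, -5.04).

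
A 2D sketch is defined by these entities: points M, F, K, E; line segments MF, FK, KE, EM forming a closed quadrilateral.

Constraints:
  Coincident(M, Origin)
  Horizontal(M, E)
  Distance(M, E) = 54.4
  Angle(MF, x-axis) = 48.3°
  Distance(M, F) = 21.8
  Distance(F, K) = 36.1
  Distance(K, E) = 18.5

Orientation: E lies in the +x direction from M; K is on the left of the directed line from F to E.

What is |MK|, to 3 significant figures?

53.7

Checks: |FK| = 36.10 ✓; |KE| = 18.50 ✓.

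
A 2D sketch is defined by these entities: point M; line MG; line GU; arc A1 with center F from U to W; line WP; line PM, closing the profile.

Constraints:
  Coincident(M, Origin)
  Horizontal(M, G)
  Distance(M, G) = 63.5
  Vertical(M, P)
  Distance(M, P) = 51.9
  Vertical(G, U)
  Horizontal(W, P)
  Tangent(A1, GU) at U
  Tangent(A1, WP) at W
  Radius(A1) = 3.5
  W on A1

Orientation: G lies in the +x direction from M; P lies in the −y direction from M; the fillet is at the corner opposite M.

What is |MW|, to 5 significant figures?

79.332

M is at the origin; M and G share the same y with |MG| = 63.5 and G on the +x side, so G = (63.500, 0.0000). MP is vertical with |MP| = 51.9 and P on the −y side, so P = (0.0000, -51.900). The virtual corner opposite M is at (63.500, -51.900). The tangent condition forces FU to be normal to GU and tangency of A1 to WP means the radius FW is perpendicular to WP, with radius 3.5, so the center F sits 3.5 in from both sides at F = (60.000, -48.400). That places the tangent points at U = (63.500, -48.400) on GU and W = (60.000, -51.900) on WP. Then |MW| = |W − M| = 79.332.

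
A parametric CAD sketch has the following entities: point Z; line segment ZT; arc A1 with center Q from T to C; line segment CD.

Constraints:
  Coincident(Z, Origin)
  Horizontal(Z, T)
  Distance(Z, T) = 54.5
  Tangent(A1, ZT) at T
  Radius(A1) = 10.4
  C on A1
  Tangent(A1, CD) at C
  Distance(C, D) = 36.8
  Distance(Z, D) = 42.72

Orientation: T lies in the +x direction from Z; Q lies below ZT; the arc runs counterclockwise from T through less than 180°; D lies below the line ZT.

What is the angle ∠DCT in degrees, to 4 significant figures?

152.4°

Checks: Z = (0.00, 0.00) ✓; |ZT| = 54.50 ✓; |QC| = 10.40 ✓; ∠(QC, CD) = 90.00° ✓; |CD| = 36.80 ✓; |ZD| = 42.72 ✓.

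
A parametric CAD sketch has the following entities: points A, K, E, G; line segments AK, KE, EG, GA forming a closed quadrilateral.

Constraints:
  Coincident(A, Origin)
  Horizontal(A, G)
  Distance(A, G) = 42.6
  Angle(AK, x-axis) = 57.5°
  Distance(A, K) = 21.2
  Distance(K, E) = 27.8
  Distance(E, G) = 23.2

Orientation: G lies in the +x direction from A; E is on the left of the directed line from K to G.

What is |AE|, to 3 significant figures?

45.0

A is at the origin; AG is horizontal with |AG| = 42.6 and G in +x, so G = (42.6, 0). AK runs at 57.5° with |AK| = 21.2, so K = (11.4, 17.9). E is determined by |KE| = 27.8 and |EG| = 23.2 together: it lies at the intersection of circle(K, 27.8) and circle(G, 23.2). With |KG| = 36.0, the foot of the radical line on KG is 21.2 from K and the perpendicular offset is √(27.8² − 21.2²) = 17.9. Taking the left-of-KG solution: E = (38.7, 22.9).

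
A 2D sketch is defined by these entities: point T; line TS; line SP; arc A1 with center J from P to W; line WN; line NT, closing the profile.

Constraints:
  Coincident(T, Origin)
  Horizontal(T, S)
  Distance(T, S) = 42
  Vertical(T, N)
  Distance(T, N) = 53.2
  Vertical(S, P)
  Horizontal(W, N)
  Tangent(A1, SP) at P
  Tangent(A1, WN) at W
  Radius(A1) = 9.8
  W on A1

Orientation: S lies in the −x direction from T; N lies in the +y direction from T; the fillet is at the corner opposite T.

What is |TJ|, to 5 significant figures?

54.041

T is at the origin; TS is horizontal with |TS| = 42.0 and S on the −x side, so S = (-42.000, 0.0000). TN is vertical with |TN| = 53.2 and N on the +y side, so N = (0.0000, 53.200). The virtual corner opposite T is at (-42.000, 53.200). The tangent condition forces JP to be normal to SP and tangency of A1 to WN means the radius JW is perpendicular to WN, with radius 9.8, so the center J sits 9.8 in from both sides at J = (-32.200, 43.400). Then |TJ| = |J − T| = 54.041.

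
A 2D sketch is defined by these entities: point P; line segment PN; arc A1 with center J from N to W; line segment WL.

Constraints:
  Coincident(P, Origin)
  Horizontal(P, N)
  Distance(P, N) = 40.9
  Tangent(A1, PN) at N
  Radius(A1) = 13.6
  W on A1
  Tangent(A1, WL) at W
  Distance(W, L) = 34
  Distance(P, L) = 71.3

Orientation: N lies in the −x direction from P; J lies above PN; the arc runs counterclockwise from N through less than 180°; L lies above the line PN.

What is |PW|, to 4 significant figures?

37.81

P is at the origin; PN is horizontal with |PN| = 40.9 and N on the −x side, so N = (-40.90, 0.000). The tangent condition forces JN to be normal to PN, so J = N + (0, 13.6) = (-40.90, 13.60). Since JW ⟂ WL (tangency), |JL| = √(13.6² + 34.0²) = 36.62 regardless of where W sits on A1. So L lies on both circle(P, 71.3) and circle(J, 36.62); the above-PN intersection is L = (-52.38, 48.37). W is the foot of the tangent from L: W = (-30.49, 22.36).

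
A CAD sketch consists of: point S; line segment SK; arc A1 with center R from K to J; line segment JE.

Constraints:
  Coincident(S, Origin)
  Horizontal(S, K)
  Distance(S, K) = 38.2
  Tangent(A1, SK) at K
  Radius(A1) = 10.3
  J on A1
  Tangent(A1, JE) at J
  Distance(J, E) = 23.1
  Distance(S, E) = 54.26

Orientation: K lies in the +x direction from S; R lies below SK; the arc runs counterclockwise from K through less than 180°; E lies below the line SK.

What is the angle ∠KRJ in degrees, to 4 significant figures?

120.6°

Checks: |RJ| = 10.30 ✓; ∠(RJ, JE) = 90.00° ✓; |JE| = 23.10 ✓; |SE| = 54.26 ✓.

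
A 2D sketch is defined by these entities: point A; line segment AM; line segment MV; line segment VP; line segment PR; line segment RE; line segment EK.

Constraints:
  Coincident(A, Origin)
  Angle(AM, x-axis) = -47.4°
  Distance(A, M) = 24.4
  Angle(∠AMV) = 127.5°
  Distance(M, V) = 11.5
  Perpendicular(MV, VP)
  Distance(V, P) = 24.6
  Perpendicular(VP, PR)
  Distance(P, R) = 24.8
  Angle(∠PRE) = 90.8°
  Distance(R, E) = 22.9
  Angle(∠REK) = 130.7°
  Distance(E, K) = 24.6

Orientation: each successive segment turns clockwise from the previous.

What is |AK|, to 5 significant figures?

39.236

∠PRE = 90.8° gives RE at -9.1000° from the x-axis; with |RE| = 22.9, E = (17.181, -4.2512). ∠REK = 130.7° gives EK at -58.400° from the x-axis; with |EK| = 24.6, K = (30.071, -25.204). Then |AK| = |K − A| = 39.236.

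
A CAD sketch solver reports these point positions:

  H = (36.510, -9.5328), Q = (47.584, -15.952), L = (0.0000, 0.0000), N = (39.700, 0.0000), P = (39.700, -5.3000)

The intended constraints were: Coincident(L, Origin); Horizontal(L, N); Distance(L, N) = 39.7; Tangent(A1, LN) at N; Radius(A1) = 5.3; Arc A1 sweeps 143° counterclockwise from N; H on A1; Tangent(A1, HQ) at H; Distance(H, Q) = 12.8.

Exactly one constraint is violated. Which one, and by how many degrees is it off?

Tangent(A1, HQ) at H — off by 6.90°.

L = (0.00, 0.00) ✓; L.y = 0.00, N.y = 0.00 ✓; |LN| = 39.70 ✓; ∠(PN, NL) = 90.00° ✓; |PN| = 5.300 ✓; bearing(P→H) − bearing(P→N) = 143.0° ✓; |PH| = 5.300 ✓; ∠(PH, HQ) = 83.10° ✗; |HQ| = 12.80 ✓.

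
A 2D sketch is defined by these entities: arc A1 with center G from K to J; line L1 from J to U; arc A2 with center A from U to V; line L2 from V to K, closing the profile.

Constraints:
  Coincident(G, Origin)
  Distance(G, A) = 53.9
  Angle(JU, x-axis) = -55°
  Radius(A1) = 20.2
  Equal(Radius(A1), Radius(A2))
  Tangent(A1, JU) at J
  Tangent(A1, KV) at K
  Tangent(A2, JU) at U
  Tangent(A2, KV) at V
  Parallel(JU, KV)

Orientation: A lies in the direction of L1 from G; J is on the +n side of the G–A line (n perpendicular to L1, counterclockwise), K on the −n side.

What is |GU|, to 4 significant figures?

57.56

The slot axis is L1's direction at -55.0°, so u = (cos -55.0°, sin -55.0°) = (0.5736, -0.8192) and n = (−sin -55.0°, cos -55.0°) = (0.8192, 0.5736). G is at the origin and A lies 53.9 along u from G, so A = 53.9·u = (30.92, -44.15). Tangency of A1 to both parallel lines with radius 20.2 puts J and K at G ± 20.2·n: J = (16.55, 11.59), K = (-16.55, -11.59). Equal radii place U and V the same way about A: U = A + 20.2·n = (47.46, -32.57), V = A − 20.2·n = (14.37, -55.74). Then |GU| = |U − G| = 57.56.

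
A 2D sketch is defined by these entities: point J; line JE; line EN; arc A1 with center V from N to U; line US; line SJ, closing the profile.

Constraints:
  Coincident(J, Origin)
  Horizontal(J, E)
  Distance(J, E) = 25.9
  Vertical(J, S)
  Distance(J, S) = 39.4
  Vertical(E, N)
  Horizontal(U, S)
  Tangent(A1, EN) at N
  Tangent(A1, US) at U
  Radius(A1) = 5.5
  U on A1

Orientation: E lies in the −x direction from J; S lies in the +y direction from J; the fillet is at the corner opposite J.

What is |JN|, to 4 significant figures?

42.66

The virtual corner opposite J is at (-25.90, 39.40). Since A1 is tangent to EN there, VN ⟂ EN and since A1 is tangent to US there, VU ⟂ US, with radius 5.5, so the center V sits 5.5 in from both sides at V = (-20.40, 33.90). That places the tangent points at N = (-25.90, 33.90) on EN and U = (-20.40, 39.40) on US. Then |JN| = |N − J| = 42.66.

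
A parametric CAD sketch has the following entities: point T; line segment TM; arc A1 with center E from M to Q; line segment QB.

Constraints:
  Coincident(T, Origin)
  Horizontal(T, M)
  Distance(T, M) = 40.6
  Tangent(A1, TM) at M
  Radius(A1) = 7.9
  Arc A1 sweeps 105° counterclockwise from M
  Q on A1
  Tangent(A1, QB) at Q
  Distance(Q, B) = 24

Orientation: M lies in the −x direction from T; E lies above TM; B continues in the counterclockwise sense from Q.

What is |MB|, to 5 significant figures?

33.157

On A1, M sits at bearing -90° from E; a 105° counterclockwise sweep puts Q at bearing 15°, so Q = E + 7.9·(cos 15°, sin 15°) = (-32.969, 9.9447). A1 meets QB tangentially, so EQ is at right angles to QB, so QB runs along (−sin 15°, cos 15°); with |QB| = 24.0, B = (-39.181, 33.127). Then |MB| = |B − M| = 33.157.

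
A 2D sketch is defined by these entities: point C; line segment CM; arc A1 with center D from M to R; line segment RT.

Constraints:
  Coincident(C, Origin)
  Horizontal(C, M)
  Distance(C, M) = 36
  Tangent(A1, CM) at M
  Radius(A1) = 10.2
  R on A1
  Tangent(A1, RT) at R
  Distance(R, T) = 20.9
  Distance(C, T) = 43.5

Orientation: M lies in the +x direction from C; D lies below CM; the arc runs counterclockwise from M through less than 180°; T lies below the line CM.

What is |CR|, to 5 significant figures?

28.443

Checks: ∠(DM, MC) = 90.00° ✓; |DM| = 10.20 ✓; |DR| = 10.20 ✓; ∠(DR, RT) = 90.00° ✓; |RT| = 20.90 ✓; |CT| = 43.50 ✓.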